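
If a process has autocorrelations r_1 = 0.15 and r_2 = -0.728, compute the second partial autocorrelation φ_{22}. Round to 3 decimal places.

-0.768

φ_{22} = (r_2 − r_1²) / (1 − r_1²)
r_1² = (0.15)² = 0.0225
Numerator = -0.728 − 0.0225 = -0.7505; denominator = 1 − 0.0225 = 0.9775
φ_{22} = -0.7505 / 0.9775 = -0.768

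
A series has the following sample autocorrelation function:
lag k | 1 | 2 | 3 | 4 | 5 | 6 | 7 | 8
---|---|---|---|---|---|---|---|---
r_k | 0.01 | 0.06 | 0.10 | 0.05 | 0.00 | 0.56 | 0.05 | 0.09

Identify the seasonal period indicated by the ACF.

6

The largest autocorrelation is r_6 = 0.56; the remaining lags stay at or below 0.10.
The dominant spike at lag 6 indicates a seasonal period of 6.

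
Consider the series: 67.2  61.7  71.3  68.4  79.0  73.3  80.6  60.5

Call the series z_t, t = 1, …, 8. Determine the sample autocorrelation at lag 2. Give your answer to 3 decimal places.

Mean z̄ = (67.2 + 61.7 + 71.3 + 68.4 + 79.0 + 73.3 + 80.6 + 60.5)/8 = 70.2500
Deviations from mean: -3.0500, -8.5500, 1.0500, -1.8500, 8.7500, 3.0500, 10.3500, -9.7500
Σ(z_t−z̄)(z_{t+2}−z̄) = (-3.2025) + (15.8175) + (9.1875) + (-5.6425) + (90.5625) + (-29.7375) = 76.9850
Denominator Σ(z_t−z̄)² = 374.9800
r_2 = 76.9850 / 374.9800 = 0.205

0.205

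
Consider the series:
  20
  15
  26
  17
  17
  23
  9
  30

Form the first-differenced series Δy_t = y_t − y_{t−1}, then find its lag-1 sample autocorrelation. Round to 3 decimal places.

First differences Δy: -5, 11, -9, 0, 6, -14, 21
Mean of differences = 1.4286
Numerator Σ(Δy_t−Δȳ)(Δy_{t+1}−Δȳ) = -525.4694
Denominator Σ(Δy_t−Δȳ)² = 885.7143
r_1(Δy) = -525.4694 / 885.7143 = -0.593

-0.593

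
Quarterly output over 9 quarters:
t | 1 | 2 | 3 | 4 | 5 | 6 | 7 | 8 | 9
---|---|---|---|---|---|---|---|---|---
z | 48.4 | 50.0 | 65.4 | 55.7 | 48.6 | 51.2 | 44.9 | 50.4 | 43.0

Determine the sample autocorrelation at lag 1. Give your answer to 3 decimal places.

Mean z̄ = (48.4 + 50.0 + 65.4 + 55.7 + 48.6 + 51.2 + 44.9 + 50.4 + 43.0)/9 = 50.8444
Numerator Σ_{t=1}^{8}(z_t−z̄)(z_{t+1}−z̄) = 52.7669
Denominator Σ(z_t−z̄)² = 344.3622
r_1 = 52.7669 / 344.3622 = 0.153

0.153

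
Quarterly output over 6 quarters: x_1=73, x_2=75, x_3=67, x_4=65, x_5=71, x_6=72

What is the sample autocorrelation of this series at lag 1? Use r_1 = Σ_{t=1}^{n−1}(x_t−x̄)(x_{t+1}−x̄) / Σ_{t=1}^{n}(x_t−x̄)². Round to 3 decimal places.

Mean x̄ = (73 + 75 + 67 + 65 + 71 + 72)/6 = 70.5000
Deviations from mean: 2.5000, 4.5000, -3.5000, -5.5000, 0.5000, 1.5000
Σ(x_t−x̄)(x_{t+1}−x̄) = (11.2500) + (-15.7500) + (19.2500) + (-2.7500) + (0.7500) = 12.7500
Denominator Σ(x_t−x̄)² = 71.5000
r_1 = 12.7500 / 71.5000 = 0.178

0.178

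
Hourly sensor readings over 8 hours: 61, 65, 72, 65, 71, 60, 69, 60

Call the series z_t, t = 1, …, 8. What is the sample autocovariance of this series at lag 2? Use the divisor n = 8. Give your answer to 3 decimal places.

7.465

Mean z̄ = (61 + 65 + 72 + 65 + 71 + 60 + 69 + 60)/8 = 65.3750
Σ_{t=1}^{6}(z_t−z̄)(z_{t+2}−z̄) = 59.7188
γ_2 = 59.7188 / 8 = 7.465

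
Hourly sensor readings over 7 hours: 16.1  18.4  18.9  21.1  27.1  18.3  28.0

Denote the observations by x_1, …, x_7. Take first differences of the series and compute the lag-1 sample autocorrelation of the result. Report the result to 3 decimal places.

-0.651

First differences Δx: 2.3, 0.5, 2.2, 6.0, -8.8, 9.7
Mean of differences = 1.9833
Numerator Σ(Δx_t−Δx̄)(Δx_{t+1}−Δx̄) = -126.4453
Denominator Σ(Δx_t−Δx̄)² = 194.3083
r_1(Δx) = -126.4453 / 194.3083 = -0.651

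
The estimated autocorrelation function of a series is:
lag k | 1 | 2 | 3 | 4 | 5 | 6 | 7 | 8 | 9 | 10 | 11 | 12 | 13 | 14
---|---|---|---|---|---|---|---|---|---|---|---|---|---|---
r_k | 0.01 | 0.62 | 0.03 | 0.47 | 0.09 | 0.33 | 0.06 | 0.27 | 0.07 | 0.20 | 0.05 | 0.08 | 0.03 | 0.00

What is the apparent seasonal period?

The largest autocorrelation is r_2 = 0.62, with weaker echoes at lags 4 (0.47), 6 (0.33), 8 (0.27) and 10 (0.20); the remaining lags stay at or below 0.09.
The dominant spike at lag 2 indicates a seasonal period of 2.

2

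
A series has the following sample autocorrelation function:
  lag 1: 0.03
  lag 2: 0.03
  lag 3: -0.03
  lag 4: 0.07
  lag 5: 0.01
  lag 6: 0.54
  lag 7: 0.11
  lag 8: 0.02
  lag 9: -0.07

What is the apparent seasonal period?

The largest autocorrelation is r_6 = 0.54; the remaining lags stay at or below 0.11.
The dominant spike at lag 6 indicates a seasonal period of 6.

6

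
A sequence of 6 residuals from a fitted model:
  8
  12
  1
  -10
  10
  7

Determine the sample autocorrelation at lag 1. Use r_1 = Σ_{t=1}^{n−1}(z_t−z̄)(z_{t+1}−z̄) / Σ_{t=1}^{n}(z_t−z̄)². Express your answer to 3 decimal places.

Mean z̄ = (8 + 12 + 1 − 10 + 10 + 7)/6 = 4.6667
Deviations from mean: 3.3333, 7.3333, -3.6667, -14.6667, 5.3333, 2.3333
Numerator Σ_{t=1}^{5}(z_t−z̄)(z_{t+1}−z̄) = -14.4444
Denominator Σ(z_t−z̄)² = 327.3333
r_1 = -14.4444 / 327.3333 = -0.044

-0.044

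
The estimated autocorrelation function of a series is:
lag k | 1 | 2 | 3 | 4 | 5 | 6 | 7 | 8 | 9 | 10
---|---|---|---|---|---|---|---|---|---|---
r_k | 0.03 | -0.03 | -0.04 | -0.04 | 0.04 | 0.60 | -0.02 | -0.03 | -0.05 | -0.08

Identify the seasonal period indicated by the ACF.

The largest autocorrelation is r_6 = 0.60; the remaining lags stay at or below 0.04.
The dominant spike at lag 6 indicates a seasonal period of 6.

6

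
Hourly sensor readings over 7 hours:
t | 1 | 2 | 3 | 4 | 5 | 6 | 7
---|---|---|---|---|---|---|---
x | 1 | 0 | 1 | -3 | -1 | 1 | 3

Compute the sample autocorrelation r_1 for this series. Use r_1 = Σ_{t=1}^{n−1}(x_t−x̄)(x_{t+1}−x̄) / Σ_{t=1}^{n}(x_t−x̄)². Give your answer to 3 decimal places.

0.116

Mean x̄ = (1 + 0 + 1 − 3 − 1 + 1 + 3)/7 = 0.2857
Deviations from mean: 0.7143, -0.2857, 0.7143, -3.2857, -1.2857, 0.7143, 2.7143
Σ(x_t−x̄)(x_{t+1}−x̄) = (-0.2041) + (-0.2041) + (-2.3469) + (4.2245) + (-0.9184) + (1.9388) = 2.4898
Denominator Σ(x_t−x̄)² = 21.4286
r_1 = 2.4898 / 21.4286 = 0.116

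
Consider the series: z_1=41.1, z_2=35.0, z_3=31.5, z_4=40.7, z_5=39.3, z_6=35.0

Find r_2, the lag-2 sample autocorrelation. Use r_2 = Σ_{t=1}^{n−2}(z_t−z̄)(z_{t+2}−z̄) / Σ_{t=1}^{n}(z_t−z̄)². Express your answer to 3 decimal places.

Mean z̄ = (41.1 + 35.0 + 31.5 + 40.7 + 39.3 + 35.0)/6 = 37.1000
Σ(z_t−z̄)(z_{t+2}−z̄) = (-22.4000) + (-7.5600) + (-12.3200) + (-7.5600) = -49.8400
Denominator Σ(z_t−z̄)² = 73.9800
r_2 = -49.8400 / 73.9800 = -0.674

-0.674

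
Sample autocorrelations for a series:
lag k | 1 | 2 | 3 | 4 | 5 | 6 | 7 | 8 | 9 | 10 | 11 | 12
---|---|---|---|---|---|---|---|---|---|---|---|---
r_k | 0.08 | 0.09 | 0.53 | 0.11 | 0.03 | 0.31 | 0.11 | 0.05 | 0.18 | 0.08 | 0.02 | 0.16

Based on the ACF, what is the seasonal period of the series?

The largest autocorrelation is r_3 = 0.53, with weaker echoes at lags 6 (0.31), 9 (0.18) and 12 (0.16); the remaining lags stay at or below 0.11.
The dominant spike at lag 3 indicates a seasonal period of 3.

3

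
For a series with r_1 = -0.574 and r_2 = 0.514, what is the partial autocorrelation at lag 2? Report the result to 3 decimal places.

φ_{22} = (r_2 − r_1²) / (1 − r_1²)
r_1² = (-0.574)² = 0.329476
Numerator = 0.514 − 0.3295 = 0.1845; denominator = 1 − 0.3295 = 0.6705
φ_{22} = 0.1845 / 0.6705 = 0.275

0.275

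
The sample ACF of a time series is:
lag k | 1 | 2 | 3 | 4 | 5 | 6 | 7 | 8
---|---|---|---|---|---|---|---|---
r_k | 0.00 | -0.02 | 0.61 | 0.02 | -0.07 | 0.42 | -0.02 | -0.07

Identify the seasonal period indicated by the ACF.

3

The largest autocorrelation is r_3 = 0.61, with a weaker echo at lag 6 (0.42); the remaining lags stay at or below 0.02.
The dominant spike at lag 3 indicates a seasonal period of 3.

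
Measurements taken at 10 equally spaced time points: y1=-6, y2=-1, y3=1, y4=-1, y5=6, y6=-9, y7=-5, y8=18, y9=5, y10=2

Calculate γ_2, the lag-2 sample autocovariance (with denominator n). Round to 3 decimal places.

Mean ȳ = (-6 − 1 + 1 − 1 + 6 − 9 − 5 + 18 + 5 + 2)/10 = 1.0000
Σ_{t=1}^{8}(y_t−ȳ)(y_{t+2}−ȳ) = -183.0000
γ_2 = -183.0000 / 10 = -18.300

-18.300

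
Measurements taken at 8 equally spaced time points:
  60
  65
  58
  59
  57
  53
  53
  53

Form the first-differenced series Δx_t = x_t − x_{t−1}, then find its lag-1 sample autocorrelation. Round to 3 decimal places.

First differences Δx: 5, -7, 1, -2, -4, 0, 0
Mean of differences = -1.0000
Numerator Σ(Δx_t−Δx̄)(Δx_{t+1}−Δx̄) = -49.0000
Denominator Σ(Δx_t−Δx̄)² = 88.0000
r_1(Δx) = -49.0000 / 88.0000 = -0.557

-0.557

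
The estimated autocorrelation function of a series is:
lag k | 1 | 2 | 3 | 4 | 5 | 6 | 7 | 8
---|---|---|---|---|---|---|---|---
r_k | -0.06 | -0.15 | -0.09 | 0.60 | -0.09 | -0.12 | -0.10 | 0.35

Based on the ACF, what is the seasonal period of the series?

4

The largest autocorrelation is r_4 = 0.60, with a weaker echo at lag 8 (0.35); the remaining lags stay at or below -0.06.
The dominant spike at lag 4 indicates a seasonal period of 4.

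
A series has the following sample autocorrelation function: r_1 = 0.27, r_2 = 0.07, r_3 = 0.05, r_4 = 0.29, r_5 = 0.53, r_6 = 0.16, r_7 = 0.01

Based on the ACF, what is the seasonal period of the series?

5

The largest autocorrelation is r_5 = 0.53; the remaining lags stay at or below 0.29. The elevated value at lag 1 (0.27), dropping to 0.07 at lag 2, reflects decaying short-term dependence rather than seasonality.
The dominant spike at lag 5 indicates a seasonal period of 5.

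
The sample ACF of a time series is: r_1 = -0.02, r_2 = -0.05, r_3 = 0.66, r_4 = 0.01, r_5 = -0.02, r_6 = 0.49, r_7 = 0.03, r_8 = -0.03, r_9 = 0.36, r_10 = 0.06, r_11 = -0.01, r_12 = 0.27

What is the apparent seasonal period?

The largest autocorrelation is r_3 = 0.66, with weaker echoes at lags 6 (0.49), 9 (0.36) and 12 (0.27); the remaining lags stay at or below 0.06.
The dominant spike at lag 3 indicates a seasonal period of 3.

3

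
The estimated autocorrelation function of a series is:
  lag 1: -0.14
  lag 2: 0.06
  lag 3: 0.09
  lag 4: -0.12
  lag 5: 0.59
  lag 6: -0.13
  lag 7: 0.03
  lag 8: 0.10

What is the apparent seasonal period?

The largest autocorrelation is r_5 = 0.59; the remaining lags stay at or below 0.10.
The dominant spike at lag 5 indicates a seasonal period of 5.

5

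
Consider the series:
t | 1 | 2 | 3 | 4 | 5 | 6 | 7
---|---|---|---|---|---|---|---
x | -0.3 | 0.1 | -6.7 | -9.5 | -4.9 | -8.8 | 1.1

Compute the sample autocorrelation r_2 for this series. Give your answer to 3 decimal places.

-0.082

Mean x̄ = (-0.3 + 0.1 − 6.7 − 9.5 − 4.9 − 8.8 + 1.1)/7 = -4.1429
Numerator Σ_{t=1}^{5}(x_t−x̄)(x_{t+2}−x̄) = -9.6408
Denominator Σ(x_t−x̄)² = 117.7571
r_2 = -9.6408 / 117.7571 = -0.082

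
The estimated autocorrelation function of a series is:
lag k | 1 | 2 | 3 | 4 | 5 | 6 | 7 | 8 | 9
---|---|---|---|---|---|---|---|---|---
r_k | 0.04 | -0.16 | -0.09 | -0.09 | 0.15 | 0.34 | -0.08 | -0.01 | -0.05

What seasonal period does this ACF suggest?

The largest autocorrelation is r_6 = 0.34; the remaining lags stay at or below 0.15.
The dominant spike at lag 6 indicates a seasonal period of 6.

6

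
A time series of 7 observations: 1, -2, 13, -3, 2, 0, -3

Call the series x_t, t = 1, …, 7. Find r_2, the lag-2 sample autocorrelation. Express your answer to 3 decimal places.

0.121

Mean x̄ = (1 − 2 + 13 − 3 + 2 + 0 − 3)/7 = 1.1429
Numerator Σ_{t=1}^{5}(x_t−x̄)(x_{t+2}−x̄) = 22.6735
Denominator Σ(x_t−x̄)² = 186.8571
r_2 = 22.6735 / 186.8571 = 0.121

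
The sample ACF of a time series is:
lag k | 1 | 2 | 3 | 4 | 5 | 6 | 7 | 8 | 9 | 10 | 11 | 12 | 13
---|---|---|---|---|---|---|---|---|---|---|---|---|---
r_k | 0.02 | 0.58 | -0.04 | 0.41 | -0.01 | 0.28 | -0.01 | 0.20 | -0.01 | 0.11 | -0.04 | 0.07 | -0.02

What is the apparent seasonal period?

The largest autocorrelation is r_2 = 0.58, with weaker echoes at lags 4 (0.41), 6 (0.28) and 8 (0.20); the remaining lags stay at or below 0.11.
The dominant spike at lag 2 indicates a seasonal period of 2.

2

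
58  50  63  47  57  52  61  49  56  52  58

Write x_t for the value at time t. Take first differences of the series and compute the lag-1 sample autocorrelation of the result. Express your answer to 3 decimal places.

First differences Δx: -8, 13, -16, 10, -5, 9, -12, 7, -4, 6
Mean of differences = 0.0000
Numerator Σ(Δx_t−Δx̄)(Δx_{t+1}−Δx̄) = -811.0000
Denominator Σ(Δx_t−Δx̄)² = 940.0000
r_1(Δx) = -811.0000 / 940.0000 = -0.863

-0.863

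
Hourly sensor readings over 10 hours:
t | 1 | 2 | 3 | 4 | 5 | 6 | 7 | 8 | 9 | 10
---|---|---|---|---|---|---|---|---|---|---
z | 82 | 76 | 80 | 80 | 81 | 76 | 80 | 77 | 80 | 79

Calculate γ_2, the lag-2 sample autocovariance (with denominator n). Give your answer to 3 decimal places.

Mean z̄ = (82 + 76 + 80 + 80 + 81 + 76 + 80 + 77 + 80 + 79)/10 = 79.1000
Σ_{t=1}^{8}(z_t−z̄)(z_{t+2}−z̄) = 7.9800
γ_2 = 7.9800 / 10 = 0.798

0.798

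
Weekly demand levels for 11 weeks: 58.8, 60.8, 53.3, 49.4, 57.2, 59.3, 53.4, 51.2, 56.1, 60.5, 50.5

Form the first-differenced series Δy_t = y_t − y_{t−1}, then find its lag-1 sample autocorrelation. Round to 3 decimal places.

-0.105

First differences Δy: 2.0, -7.5, -3.9, 7.8, 2.1, -5.9, -2.2, 4.9, 4.4, -10.0
Mean of differences = -0.8300
Numerator Σ(Δy_t−Δȳ)(Δy_{t+1}−Δȳ) = -33.3579
Denominator Σ(Δy_t−Δȳ)² = 316.8410
r_1(Δy) = -33.3579 / 316.8410 = -0.105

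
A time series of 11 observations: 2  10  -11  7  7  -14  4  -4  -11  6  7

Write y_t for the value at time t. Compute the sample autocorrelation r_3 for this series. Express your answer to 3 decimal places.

0.513

Mean ȳ = (2 + 10 − 11 + 7 + 7 − 14 + 4 − 4 − 11 + 6 + 7)/11 = 0.2727
Numerator Σ_{t=1}^{8}(y_t−ȳ)(y_{t+3}−ȳ) = 387.7769
Denominator Σ(y_t−ȳ)² = 756.1818
r_3 = 387.7769 / 756.1818 = 0.513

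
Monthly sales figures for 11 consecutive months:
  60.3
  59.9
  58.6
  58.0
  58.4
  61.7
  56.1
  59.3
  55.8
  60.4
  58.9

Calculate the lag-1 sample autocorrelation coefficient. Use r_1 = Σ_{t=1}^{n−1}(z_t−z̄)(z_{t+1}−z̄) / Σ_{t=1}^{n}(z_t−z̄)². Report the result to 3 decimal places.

Mean z̄ = (60.3 + 59.9 + 58.6 + 58.0 + 58.4 + 61.7 + 56.1 + 59.3 + 55.8 + 60.4 + 58.9)/11 = 58.8545
Numerator Σ_{t=1}^{10}(z_t−z̄)(z_{t+1}−z̄) = -14.5184
Denominator Σ(z_t−z̄)² = 31.7873
r_1 = -14.5184 / 31.7873 = -0.457

-0.457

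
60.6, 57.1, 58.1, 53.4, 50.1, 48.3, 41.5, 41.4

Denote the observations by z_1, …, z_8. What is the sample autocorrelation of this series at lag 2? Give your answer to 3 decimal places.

Mean z̄ = (60.6 + 57.1 + 58.1 + 53.4 + 50.1 + 48.3 + 41.5 + 41.4)/8 = 51.3125
Deviations from mean: 9.2875, 5.7875, 6.7875, 2.0875, -1.2125, -3.0125, -9.8125, -9.9125
Σ(z_t−z̄)(z_{t+2}−z̄) = (63.0389) + (12.0814) + (-8.2298) + (-6.2886) + (11.8977) + (29.8614) = 102.3609
Denominator Σ(z_t−z̄)² = 375.2688
r_2 = 102.3609 / 375.2688 = 0.273

0.273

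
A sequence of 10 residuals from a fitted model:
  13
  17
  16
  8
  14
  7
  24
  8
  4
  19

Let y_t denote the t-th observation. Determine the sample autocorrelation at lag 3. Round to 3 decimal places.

Mean ȳ = (13 + 17 + 16 + 8 + 14 + 7 + 24 + 8 + 4 + 19)/10 = 13.0000
Σ(y_t−ȳ)(y_{t+3}−ȳ) = (0.0000) + (4.0000) + (-18.0000) + (-55.0000) + (-5.0000) + (54.0000) + (66.0000) = 46.0000
Denominator Σ(y_t−ȳ)² = 350.0000
r_3 = 46.0000 / 350.0000 = 0.131

0.131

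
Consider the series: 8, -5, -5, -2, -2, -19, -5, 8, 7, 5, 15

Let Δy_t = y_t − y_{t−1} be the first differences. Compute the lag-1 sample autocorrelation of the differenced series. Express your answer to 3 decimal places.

First differences Δy: -13, 0, 3, 0, -17, 14, 13, -1, -2, 10
Mean of differences = 0.7000
Numerator Σ(Δy_t−Δȳ)(Δy_{t+1}−Δȳ) = -94.4900
Denominator Σ(Δy_t−Δȳ)² = 932.1000
r_1(Δy) = -94.4900 / 932.1000 = -0.101

-0.101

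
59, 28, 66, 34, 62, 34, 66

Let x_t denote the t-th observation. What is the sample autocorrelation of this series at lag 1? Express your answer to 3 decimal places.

Mean x̄ = (59 + 28 + 66 + 34 + 62 + 34 + 66)/7 = 49.8571
Numerator Σ_{t=1}^{6}(x_t−x̄)(x_{t+1}−x̄) = -1449.7347
Denominator Σ(x_t−x̄)² = 1732.8571
r_1 = -1449.7347 / 1732.8571 = -0.837

-0.837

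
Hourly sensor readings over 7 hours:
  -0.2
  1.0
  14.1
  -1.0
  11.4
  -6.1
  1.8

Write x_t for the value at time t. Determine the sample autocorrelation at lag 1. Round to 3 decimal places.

-0.517

Mean x̄ = (-0.2 + 1.0 + 14.1 − 1.0 + 11.4 − 6.1 + 1.8)/7 = 3.0000
Deviations from mean: -3.2000, -2.0000, 11.1000, -4.0000, 8.4000, -9.1000, -1.2000
Numerator Σ_{t=1}^{6}(x_t−x̄)(x_{t+1}−x̄) = -159.3200
Denominator Σ(x_t−x̄)² = 308.2600
r_1 = -159.3200 / 308.2600 = -0.517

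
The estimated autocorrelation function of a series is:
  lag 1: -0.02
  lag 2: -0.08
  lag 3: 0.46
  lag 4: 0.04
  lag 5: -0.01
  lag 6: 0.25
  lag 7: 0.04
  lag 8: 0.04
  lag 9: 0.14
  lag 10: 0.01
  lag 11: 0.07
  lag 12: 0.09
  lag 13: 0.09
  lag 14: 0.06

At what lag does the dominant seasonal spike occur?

3

The largest autocorrelation is r_3 = 0.46, with a weaker echo at lag 6 (0.25); the remaining lags stay at or below 0.14.
The dominant spike at lag 3 indicates a seasonal period of 3.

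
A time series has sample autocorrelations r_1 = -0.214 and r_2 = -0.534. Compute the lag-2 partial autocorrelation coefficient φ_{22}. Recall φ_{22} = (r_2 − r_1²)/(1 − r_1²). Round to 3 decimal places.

-0.608

φ_{22} = (r_2 − r_1²) / (1 − r_1²)
r_1² = (-0.214)² = 0.045796
Numerator = -0.534 − 0.0458 = -0.5798; denominator = 1 − 0.0458 = 0.9542
φ_{22} = -0.5798 / 0.9542 = -0.608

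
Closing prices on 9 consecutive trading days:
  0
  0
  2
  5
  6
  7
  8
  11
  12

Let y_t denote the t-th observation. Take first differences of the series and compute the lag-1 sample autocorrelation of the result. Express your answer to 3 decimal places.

First differences Δy: 0, 2, 3, 1, 1, 1, 3, 1
Mean of differences = 1.5000
Numerator Σ(Δy_t−Δȳ)(Δy_{t+1}−Δȳ) = -1.7500
Denominator Σ(Δy_t−Δȳ)² = 8.0000
r_1(Δy) = -1.7500 / 8.0000 = -0.219

-0.219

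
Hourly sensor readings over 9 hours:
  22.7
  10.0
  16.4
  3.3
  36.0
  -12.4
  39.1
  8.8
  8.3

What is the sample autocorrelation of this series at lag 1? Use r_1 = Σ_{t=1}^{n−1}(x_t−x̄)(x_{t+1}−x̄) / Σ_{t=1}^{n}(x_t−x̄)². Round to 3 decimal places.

Mean x̄ = (22.7 + 10.0 + 16.4 + 3.3 + 36.0 − 12.4 + 39.1 + 8.8 + 8.3)/9 = 14.6889
Numerator Σ_{t=1}^{8}(x_t−x̄)(x_{t+1}−x̄) = -1652.4790
Denominator Σ(x_t−x̄)² = 2078.1689
r_1 = -1652.4790 / 2078.1689 = -0.795

-0.795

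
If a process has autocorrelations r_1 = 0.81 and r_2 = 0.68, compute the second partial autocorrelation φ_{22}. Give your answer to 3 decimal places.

φ_{22} = (r_2 − r_1²) / (1 − r_1²)
r_1² = (0.81)² = 0.6561
Numerator = 0.68 − 0.6561 = 0.0239; denominator = 1 − 0.6561 = 0.3439
φ_{22} = 0.0239 / 0.3439 = 0.069

0.069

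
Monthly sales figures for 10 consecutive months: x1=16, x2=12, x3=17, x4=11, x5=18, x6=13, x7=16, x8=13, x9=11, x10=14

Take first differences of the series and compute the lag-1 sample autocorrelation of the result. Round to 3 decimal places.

First differences Δx: -4, 5, -6, 7, -5, 3, -3, -2, 3
Mean of differences = -0.2222
Numerator Σ(Δx_t−Δx̄)(Δx_{t+1}−Δx̄) = -151.2716
Denominator Σ(Δx_t−Δx̄)² = 181.5556
r_1(Δx) = -151.2716 / 181.5556 = -0.833

-0.833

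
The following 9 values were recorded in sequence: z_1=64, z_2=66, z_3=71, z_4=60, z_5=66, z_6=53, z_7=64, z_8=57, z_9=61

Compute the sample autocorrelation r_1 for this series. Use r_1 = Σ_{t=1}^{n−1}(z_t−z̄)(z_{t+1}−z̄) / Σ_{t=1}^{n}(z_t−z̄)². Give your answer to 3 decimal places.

Mean z̄ = (64 + 66 + 71 + 60 + 66 + 53 + 64 + 57 + 61)/9 = 62.4444
Numerator Σ_{t=1}^{8}(z_t−z̄)(z_{t+1}−z̄) = -42.5309
Denominator Σ(z_t−z̄)² = 230.2222
r_1 = -42.5309 / 230.2222 = -0.185

-0.185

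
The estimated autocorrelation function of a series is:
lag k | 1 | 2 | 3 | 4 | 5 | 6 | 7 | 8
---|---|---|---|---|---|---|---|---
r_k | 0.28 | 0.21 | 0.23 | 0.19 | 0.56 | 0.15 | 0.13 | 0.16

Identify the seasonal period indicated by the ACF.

The largest autocorrelation is r_5 = 0.56; the remaining lags stay at or below 0.28. The elevated value at lag 1 (0.28), dropping to 0.21 at lag 2, reflects decaying short-term dependence rather than seasonality.
The dominant spike at lag 5 indicates a seasonal period of 5.

5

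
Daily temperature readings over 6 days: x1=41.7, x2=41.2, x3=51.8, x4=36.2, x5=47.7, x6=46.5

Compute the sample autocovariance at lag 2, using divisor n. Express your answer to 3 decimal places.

2.199

Mean x̄ = (41.7 + 41.2 + 51.8 + 36.2 + 47.7 + 46.5)/6 = 44.1833
Deviations: -2.4833, -2.9833, 7.6167, -7.9833, 3.5167, 2.3167
Σ_{t=1}^{4}(x_t−x̄)(x_{t+2}−x̄) = 13.1928
γ_2 = 13.1928 / 6 = 2.199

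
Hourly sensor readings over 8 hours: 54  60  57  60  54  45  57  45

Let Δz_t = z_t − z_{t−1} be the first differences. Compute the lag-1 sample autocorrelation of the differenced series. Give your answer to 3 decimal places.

-0.555

First differences Δz: 6, -3, 3, -6, -9, 12, -12
Mean of differences = -1.2857
Numerator Σ(Δz_t−Δz̄)(Δz_{t+1}−Δz̄) = -248.5102
Denominator Σ(Δz_t−Δz̄)² = 447.4286
r_1(Δz) = -248.5102 / 447.4286 = -0.555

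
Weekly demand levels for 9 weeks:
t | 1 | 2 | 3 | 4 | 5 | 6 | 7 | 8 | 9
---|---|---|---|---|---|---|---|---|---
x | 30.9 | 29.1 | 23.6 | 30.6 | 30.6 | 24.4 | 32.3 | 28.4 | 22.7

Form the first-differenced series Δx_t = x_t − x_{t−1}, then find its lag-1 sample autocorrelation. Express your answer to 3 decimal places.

-0.395

First differences Δx: -1.8, -5.5, 7.0, 0.0, -6.2, 7.9, -3.9, -5.7
Mean of differences = -1.0250
Numerator Σ(Δx_t−Δx̄)(Δx_{t+1}−Δx̄) = -87.9281
Denominator Σ(Δx_t−Δx̄)² = 222.6350
r_1(Δx) = -87.9281 / 222.6350 = -0.395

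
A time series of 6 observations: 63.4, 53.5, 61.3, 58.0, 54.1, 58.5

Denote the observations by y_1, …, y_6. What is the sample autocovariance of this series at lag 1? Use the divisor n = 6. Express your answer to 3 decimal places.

Mean ȳ = (63.4 + 53.5 + 61.3 + 58.0 + 54.1 + 58.5)/6 = 58.1333
Σ_{t=1}^{5}(y_t−ȳ)(y_{t+1}−ȳ) = -40.4378
γ_1 = -40.4378 / 6 = -6.740

-6.740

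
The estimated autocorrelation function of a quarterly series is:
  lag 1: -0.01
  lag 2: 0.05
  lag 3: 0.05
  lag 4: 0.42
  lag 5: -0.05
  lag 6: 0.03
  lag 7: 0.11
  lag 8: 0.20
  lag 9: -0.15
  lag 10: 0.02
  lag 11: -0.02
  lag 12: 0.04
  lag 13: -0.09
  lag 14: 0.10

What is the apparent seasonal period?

The largest autocorrelation is r_4 = 0.42, with a weaker echo at lag 8 (0.20); the remaining lags stay at or below 0.11.
The dominant spike at lag 4 indicates a seasonal period of 4.

4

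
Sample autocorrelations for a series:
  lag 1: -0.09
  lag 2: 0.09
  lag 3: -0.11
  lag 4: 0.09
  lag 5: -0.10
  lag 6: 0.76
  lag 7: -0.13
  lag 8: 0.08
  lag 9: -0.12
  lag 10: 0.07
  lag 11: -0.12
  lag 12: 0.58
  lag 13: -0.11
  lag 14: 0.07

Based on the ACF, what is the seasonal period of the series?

6

The largest autocorrelation is r_6 = 0.76, with a weaker echo at lag 12 (0.58); the remaining lags stay at or below 0.09.
The dominant spike at lag 6 indicates a seasonal period of 6.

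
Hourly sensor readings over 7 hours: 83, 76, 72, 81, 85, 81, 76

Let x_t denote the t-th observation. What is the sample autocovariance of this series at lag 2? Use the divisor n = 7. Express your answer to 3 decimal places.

-12.883

Mean x̄ = (83 + 76 + 72 + 81 + 85 + 81 + 76)/7 = 79.1429
Σ_{t=1}^{5}(x_t−x̄)(x_{t+2}−x̄) = -90.1837
γ_2 = -90.1837 / 7 = -12.883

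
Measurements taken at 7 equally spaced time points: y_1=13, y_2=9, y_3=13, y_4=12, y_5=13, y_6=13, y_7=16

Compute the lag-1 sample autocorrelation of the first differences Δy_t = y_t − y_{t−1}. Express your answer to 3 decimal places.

First differences Δy: -4, 4, -1, 1, 0, 3
Mean of differences = 0.5000
Numerator Σ(Δy_t−Δȳ)(Δy_{t+1}−Δȳ) = -23.2500
Denominator Σ(Δy_t−Δȳ)² = 41.5000
r_1(Δy) = -23.2500 / 41.5000 = -0.560

-0.560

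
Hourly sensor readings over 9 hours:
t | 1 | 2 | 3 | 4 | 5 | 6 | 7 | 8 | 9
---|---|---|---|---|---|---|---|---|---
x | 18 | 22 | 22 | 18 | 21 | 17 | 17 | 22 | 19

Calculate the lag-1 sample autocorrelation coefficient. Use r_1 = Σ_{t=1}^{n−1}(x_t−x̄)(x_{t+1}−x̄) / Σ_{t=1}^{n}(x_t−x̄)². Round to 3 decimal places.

-0.226

Mean x̄ = (18 + 22 + 22 + 18 + 21 + 17 + 17 + 22 + 19)/9 = 19.5556
Numerator Σ_{t=1}^{8}(x_t−x̄)(x_{t+1}−x̄) = -8.6420
Denominator Σ(x_t−x̄)² = 38.2222
r_1 = -8.6420 / 38.2222 = -0.226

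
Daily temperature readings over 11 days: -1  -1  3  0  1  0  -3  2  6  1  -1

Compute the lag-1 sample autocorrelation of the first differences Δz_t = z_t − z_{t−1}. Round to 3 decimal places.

First differences Δz: 0, 4, -3, 1, -1, -3, 5, 4, -5, -2
Mean of differences = 0.0000
Numerator Σ(Δz_t−Δz̄)(Δz_{t+1}−Δz̄) = -18.0000
Denominator Σ(Δz_t−Δz̄)² = 106.0000
r_1(Δz) = -18.0000 / 106.0000 = -0.170

-0.170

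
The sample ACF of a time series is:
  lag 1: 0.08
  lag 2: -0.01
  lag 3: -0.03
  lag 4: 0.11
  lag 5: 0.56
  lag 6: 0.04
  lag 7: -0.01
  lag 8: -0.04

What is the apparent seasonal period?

5

The largest autocorrelation is r_5 = 0.56; the remaining lags stay at or below 0.11.
The dominant spike at lag 5 indicates a seasonal period of 5.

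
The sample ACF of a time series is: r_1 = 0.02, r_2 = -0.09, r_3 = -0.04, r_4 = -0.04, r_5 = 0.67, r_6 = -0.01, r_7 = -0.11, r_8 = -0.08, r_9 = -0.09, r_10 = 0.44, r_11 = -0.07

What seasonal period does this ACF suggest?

The largest autocorrelation is r_5 = 0.67, with a weaker echo at lag 10 (0.44); the remaining lags stay at or below 0.02.
The dominant spike at lag 5 indicates a seasonal period of 5.

5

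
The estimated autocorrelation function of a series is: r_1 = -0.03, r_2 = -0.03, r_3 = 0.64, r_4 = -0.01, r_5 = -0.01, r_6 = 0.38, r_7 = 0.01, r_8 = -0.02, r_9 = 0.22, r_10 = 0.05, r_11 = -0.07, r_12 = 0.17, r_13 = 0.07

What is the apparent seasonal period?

The largest autocorrelation is r_3 = 0.64, with weaker echoes at lags 6 (0.38), 9 (0.22) and 12 (0.17); the remaining lags stay at or below 0.07.
The dominant spike at lag 3 indicates a seasonal period of 3.

3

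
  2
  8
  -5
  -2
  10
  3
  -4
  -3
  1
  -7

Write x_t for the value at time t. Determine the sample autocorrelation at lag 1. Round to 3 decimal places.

Mean x̄ = (2 + 8 − 5 − 2 + 10 + 3 − 4 − 3 + 1 − 7)/10 = 0.3000
Numerator Σ_{t=1}^{9}(x_t−x̄)(x_{t+1}−x̄) = -16.4900
Denominator Σ(x_t−x̄)² = 280.1000
r_1 = -16.4900 / 280.1000 = -0.059

-0.059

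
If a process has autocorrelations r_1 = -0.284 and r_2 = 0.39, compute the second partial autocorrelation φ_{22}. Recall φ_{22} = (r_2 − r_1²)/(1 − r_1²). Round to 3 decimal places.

0.336

φ_{22} = (r_2 − r_1²) / (1 − r_1²)
r_1² = (-0.284)² = 0.080656
Numerator = 0.39 − 0.0807 = 0.3093; denominator = 1 − 0.0807 = 0.9193
φ_{22} = 0.3093 / 0.9193 = 0.336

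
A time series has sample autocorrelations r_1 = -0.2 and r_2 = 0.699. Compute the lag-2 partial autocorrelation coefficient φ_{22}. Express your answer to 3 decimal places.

0.686

φ_{22} = (r_2 − r_1²) / (1 − r_1²)
r_1² = (-0.2)² = 0.04
Numerator = 0.699 − 0.0400 = 0.6590; denominator = 1 − 0.0400 = 0.9600
φ_{22} = 0.6590 / 0.9600 = 0.686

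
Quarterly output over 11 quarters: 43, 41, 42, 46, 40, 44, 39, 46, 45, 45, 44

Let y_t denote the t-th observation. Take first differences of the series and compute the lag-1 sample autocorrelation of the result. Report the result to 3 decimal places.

-0.728

First differences Δy: -2, 1, 4, -6, 4, -5, 7, -1, 0, -1
Mean of differences = 0.1000
Numerator Σ(Δy_t−Δȳ)(Δy_{t+1}−Δȳ) = -108.4100
Denominator Σ(Δy_t−Δȳ)² = 148.9000
r_1(Δy) = -108.4100 / 148.9000 = -0.728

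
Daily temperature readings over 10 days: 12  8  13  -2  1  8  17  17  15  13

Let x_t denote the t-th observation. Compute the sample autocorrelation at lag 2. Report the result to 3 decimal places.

0.019

Mean x̄ = (12 + 8 + 13 − 2 + 1 + 8 + 17 + 17 + 15 + 13)/10 = 10.2000
Numerator Σ_{t=1}^{8}(x_t−x̄)(x_{t+2}−x̄) = 7.1200
Denominator Σ(x_t−x̄)² = 377.6000
r_2 = 7.1200 / 377.6000 = 0.019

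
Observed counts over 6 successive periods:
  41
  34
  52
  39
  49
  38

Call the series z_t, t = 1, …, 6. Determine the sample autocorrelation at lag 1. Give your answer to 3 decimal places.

Mean z̄ = (41 + 34 + 52 + 39 + 49 + 38)/6 = 42.1667
Σ(z_t−z̄)(z_{t+1}−z̄) = (9.5278) + (-80.3056) + (-31.1389) + (-21.6389) + (-28.4722) = -152.0278
Denominator Σ(z_t−z̄)² = 238.8333
r_1 = -152.0278 / 238.8333 = -0.637

-0.637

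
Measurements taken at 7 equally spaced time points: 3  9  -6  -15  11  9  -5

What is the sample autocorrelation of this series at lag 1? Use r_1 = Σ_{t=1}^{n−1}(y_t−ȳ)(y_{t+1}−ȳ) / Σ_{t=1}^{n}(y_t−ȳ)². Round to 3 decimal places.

-0.097

Mean ȳ = (3 + 9 − 6 − 15 + 11 + 9 − 5)/7 = 0.8571
Deviations from mean: 2.1429, 8.1429, -6.8571, -15.8571, 10.1429, 8.1429, -5.8571
Σ(y_t−ȳ)(y_{t+1}−ȳ) = (17.4490) + (-55.8367) + (108.7347) + (-160.8367) + (82.5918) + (-47.6939) = -55.5918
Denominator Σ(y_t−ȳ)² = 572.8571
r_1 = -55.5918 / 572.8571 = -0.097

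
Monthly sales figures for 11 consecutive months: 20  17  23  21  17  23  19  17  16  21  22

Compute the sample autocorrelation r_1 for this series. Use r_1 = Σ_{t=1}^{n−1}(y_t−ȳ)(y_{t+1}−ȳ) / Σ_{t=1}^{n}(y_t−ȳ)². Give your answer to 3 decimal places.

-0.155

Mean ȳ = (20 + 17 + 23 + 21 + 17 + 23 + 19 + 17 + 16 + 21 + 22)/11 = 19.6364
Numerator Σ_{t=1}^{10}(y_t−ȳ)(y_{t+1}−ȳ) = -10.3140
Denominator Σ(y_t−ȳ)² = 66.5455
r_1 = -10.3140 / 66.5455 = -0.155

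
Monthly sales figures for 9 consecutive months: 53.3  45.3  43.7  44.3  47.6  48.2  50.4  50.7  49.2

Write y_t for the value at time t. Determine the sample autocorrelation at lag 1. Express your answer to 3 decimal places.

0.307

Mean ȳ = (53.3 + 45.3 + 43.7 + 44.3 + 47.6 + 48.2 + 50.4 + 50.7 + 49.2)/9 = 48.0778
Numerator Σ_{t=1}^{8}(y_t−ȳ)(y_{t+1}−ȳ) = 25.2551
Denominator Σ(y_t−ȳ)² = 82.1956
r_1 = 25.2551 / 82.1956 = 0.307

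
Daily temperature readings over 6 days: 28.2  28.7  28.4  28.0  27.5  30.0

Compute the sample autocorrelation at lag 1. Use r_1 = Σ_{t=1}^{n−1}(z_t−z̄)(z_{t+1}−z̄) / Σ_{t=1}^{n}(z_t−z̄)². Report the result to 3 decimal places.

-0.297

Mean z̄ = (28.2 + 28.7 + 28.4 + 28.0 + 27.5 + 30.0)/6 = 28.4667
Deviations from mean: -0.2667, 0.2333, -0.0667, -0.4667, -0.9667, 1.5333
Σ(z_t−z̄)(z_{t+1}−z̄) = (-0.0622) + (-0.0156) + (0.0311) + (0.4511) + (-1.4822) = -1.0778
Denominator Σ(z_t−z̄)² = 3.6333
r_1 = -1.0778 / 3.6333 = -0.297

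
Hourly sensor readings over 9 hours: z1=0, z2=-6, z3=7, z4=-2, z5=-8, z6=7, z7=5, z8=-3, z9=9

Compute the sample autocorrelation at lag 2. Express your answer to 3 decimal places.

-0.276

Mean z̄ = (0 − 6 + 7 − 2 − 8 + 7 + 5 − 3 + 9)/9 = 1.0000
Σ(z_t−z̄)(z_{t+2}−z̄) = (-6.0000) + (21.0000) + (-54.0000) + (-18.0000) + (-36.0000) + (-24.0000) + (32.0000) = -85.0000
Denominator Σ(z_t−z̄)² = 308.0000
r_2 = -85.0000 / 308.0000 = -0.276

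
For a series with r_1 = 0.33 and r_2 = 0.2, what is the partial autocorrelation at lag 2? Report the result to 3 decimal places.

φ_{22} = (r_2 − r_1²) / (1 − r_1²)
r_1² = (0.33)² = 0.1089
Numerator = 0.2 − 0.1089 = 0.0911; denominator = 1 − 0.1089 = 0.8911
φ_{22} = 0.0911 / 0.8911 = 0.102

0.102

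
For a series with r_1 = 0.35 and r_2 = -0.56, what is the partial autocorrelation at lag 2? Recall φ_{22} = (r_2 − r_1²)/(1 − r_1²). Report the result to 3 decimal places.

φ_{22} = (r_2 − r_1²) / (1 − r_1²)
r_1² = (0.35)² = 0.1225
Numerator = -0.56 − 0.1225 = -0.6825; denominator = 1 − 0.1225 = 0.8775
φ_{22} = -0.6825 / 0.8775 = -0.778

-0.778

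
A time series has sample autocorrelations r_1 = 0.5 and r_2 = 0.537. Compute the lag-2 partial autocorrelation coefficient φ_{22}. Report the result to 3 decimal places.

φ_{22} = (r_2 − r_1²) / (1 − r_1²)
r_1² = (0.5)² = 0.25
Numerator = 0.537 − 0.2500 = 0.2870; denominator = 1 − 0.2500 = 0.7500
φ_{22} = 0.2870 / 0.7500 = 0.383

0.383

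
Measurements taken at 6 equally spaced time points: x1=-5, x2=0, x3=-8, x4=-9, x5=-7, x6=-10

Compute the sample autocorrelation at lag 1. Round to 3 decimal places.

0.103

Mean x̄ = (-5 + 0 − 8 − 9 − 7 − 10)/6 = -6.5000
Deviations from mean: 1.5000, 6.5000, -1.5000, -2.5000, -0.5000, -3.5000
Σ(x_t−x̄)(x_{t+1}−x̄) = (9.7500) + (-9.7500) + (3.7500) + (1.2500) + (1.7500) = 6.7500
Denominator Σ(x_t−x̄)² = 65.5000
r_1 = 6.7500 / 65.5000 = 0.103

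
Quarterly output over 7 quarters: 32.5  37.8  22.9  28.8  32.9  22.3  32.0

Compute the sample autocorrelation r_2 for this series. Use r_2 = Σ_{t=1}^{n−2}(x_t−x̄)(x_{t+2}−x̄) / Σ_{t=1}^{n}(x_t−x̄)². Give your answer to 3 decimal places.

-0.175

Mean x̄ = (32.5 + 37.8 + 22.9 + 28.8 + 32.9 + 22.3 + 32.0)/7 = 29.8857
Deviations from mean: 2.6143, 7.9143, -6.9857, -1.0857, 3.0143, -7.5857, 2.1143
Numerator Σ_{t=1}^{5}(x_t−x̄)(x_{t+2}−x̄) = -33.3033
Denominator Σ(x_t−x̄)² = 190.5486
r_2 = -33.3033 / 190.5486 = -0.175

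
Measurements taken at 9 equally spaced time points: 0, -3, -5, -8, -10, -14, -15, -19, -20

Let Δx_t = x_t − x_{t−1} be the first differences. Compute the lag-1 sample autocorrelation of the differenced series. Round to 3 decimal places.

First differences Δx: -3, -2, -3, -2, -4, -1, -4, -1
Mean of differences = -2.5000
Numerator Σ(Δx_t−Δx̄)(Δx_{t+1}−Δx̄) = -8.2500
Denominator Σ(Δx_t−Δx̄)² = 10.0000
r_1(Δx) = -8.2500 / 10.0000 = -0.825

-0.825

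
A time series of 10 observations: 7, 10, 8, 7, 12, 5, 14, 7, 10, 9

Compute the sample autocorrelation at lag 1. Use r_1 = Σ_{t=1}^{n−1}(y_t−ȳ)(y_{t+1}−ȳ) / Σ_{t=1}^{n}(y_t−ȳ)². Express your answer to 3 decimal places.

Mean ȳ = (7 + 10 + 8 + 7 + 12 + 5 + 14 + 7 + 10 + 9)/10 = 8.9000
Numerator Σ_{t=1}^{9}(y_t−ȳ)(y_{t+1}−ȳ) = -50.9100
Denominator Σ(y_t−ȳ)² = 64.9000
r_1 = -50.9100 / 64.9000 = -0.784

-0.784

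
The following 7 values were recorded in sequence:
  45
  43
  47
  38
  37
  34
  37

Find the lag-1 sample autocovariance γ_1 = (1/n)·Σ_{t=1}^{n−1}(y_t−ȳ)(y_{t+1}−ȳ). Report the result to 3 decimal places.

9.160

Mean ȳ = (45 + 43 + 47 + 38 + 37 + 34 + 37)/7 = 40.1429
Σ_{t=1}^{6}(y_t−ȳ)(y_{t+1}−ȳ) = 64.1224
γ_1 = 64.1224 / 7 = 9.160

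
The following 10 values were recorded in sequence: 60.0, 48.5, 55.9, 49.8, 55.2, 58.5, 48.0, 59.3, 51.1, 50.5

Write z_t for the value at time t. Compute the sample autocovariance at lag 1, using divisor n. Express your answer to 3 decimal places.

Mean z̄ = (60.0 + 48.5 + 55.9 + 49.8 + 55.2 + 58.5 + 48.0 + 59.3 + 51.1 + 50.5)/10 = 53.6800
Σ_{t=1}^{9}(z_t−z̄)(z_{t+1}−z̄) = -117.0164
γ_1 = -117.0164 / 10 = -11.702

-11.702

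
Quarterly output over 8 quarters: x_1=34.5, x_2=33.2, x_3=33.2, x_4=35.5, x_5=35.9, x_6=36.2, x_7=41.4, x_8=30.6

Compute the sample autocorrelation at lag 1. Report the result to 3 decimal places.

Mean x̄ = (34.5 + 33.2 + 33.2 + 35.5 + 35.9 + 36.2 + 41.4 + 30.6)/8 = 35.0625
Deviations from mean: -0.5625, -1.8625, -1.8625, 0.4375, 0.8375, 1.1375, 6.3375, -4.4625
Numerator Σ_{t=1}^{7}(x_t−x̄)(x_{t+1}−x̄) = -16.0514
Denominator Σ(x_t−x̄)² = 69.5188
r_1 = -16.0514 / 69.5188 = -0.231

-0.231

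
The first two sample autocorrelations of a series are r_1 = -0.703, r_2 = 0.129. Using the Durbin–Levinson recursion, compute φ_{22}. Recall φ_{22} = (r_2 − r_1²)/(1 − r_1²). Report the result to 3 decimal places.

-0.722

φ_{22} = (r_2 − r_1²) / (1 − r_1²)
r_1² = (-0.703)² = 0.494209
Numerator = 0.129 − 0.4942 = -0.3652; denominator = 1 − 0.4942 = 0.5058
φ_{22} = -0.3652 / 0.5058 = -0.722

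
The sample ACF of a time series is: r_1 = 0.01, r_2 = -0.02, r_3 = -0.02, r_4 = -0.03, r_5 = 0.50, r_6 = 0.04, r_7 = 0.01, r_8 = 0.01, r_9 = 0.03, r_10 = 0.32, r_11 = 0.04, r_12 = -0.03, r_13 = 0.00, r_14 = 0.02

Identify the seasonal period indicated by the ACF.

5

The largest autocorrelation is r_5 = 0.50, with a weaker echo at lag 10 (0.32); the remaining lags stay at or below 0.04.
The dominant spike at lag 5 indicates a seasonal period of 5.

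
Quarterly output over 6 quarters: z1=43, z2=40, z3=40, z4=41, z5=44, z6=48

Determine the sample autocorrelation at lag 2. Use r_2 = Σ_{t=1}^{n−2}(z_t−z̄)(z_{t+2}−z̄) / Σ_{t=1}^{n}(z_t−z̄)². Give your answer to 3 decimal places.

-0.188

Mean z̄ = (43 + 40 + 40 + 41 + 44 + 48)/6 = 42.6667
Deviations from mean: 0.3333, -2.6667, -2.6667, -1.6667, 1.3333, 5.3333
Numerator Σ_{t=1}^{4}(z_t−z̄)(z_{t+2}−z̄) = -8.8889
Denominator Σ(z_t−z̄)² = 47.3333
r_2 = -8.8889 / 47.3333 = -0.188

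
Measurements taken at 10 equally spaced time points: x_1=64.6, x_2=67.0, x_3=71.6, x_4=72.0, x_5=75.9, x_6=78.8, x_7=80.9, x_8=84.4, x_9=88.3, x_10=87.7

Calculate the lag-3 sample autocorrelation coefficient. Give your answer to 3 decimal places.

Mean x̄ = (64.6 + 67.0 + 71.6 + 72.0 + 75.9 + 78.8 + 80.9 + 84.4 + 88.3 + 87.7)/10 = 77.1200
Numerator Σ_{t=1}^{7}(x_t−x̄)(x_{t+3}−x̄) = 97.7148
Denominator Σ(x_t−x̄)² = 624.3760
r_3 = 97.7148 / 624.3760 = 0.156

0.156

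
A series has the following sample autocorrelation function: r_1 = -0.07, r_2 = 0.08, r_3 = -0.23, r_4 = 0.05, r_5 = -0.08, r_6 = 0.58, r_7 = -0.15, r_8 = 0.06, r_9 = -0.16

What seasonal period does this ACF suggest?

The largest autocorrelation is r_6 = 0.58; the remaining lags stay at or below 0.08.
The dominant spike at lag 6 indicates a seasonal period of 6.

6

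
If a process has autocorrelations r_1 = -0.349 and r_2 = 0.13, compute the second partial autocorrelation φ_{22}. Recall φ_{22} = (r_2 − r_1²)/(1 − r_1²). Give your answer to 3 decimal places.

φ_{22} = (r_2 − r_1²) / (1 − r_1²)
r_1² = (-0.349)² = 0.121801
Numerator = 0.13 − 0.1218 = 0.0082; denominator = 1 − 0.1218 = 0.8782
φ_{22} = 0.0082 / 0.8782 = 0.009

0.009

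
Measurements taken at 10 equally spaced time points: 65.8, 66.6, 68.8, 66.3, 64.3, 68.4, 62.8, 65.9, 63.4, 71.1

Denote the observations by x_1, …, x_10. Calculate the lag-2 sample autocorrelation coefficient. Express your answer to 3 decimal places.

0.139

Mean x̄ = (65.8 + 66.6 + 68.8 + 66.3 + 64.3 + 68.4 + 62.8 + 65.9 + 63.4 + 71.1)/10 = 66.3400
Numerator Σ_{t=1}^{8}(x_t−x̄)(x_{t+2}−x̄) = 8.1888
Denominator Σ(x_t−x̄)² = 58.8440
r_2 = 8.1888 / 58.8440 = 0.139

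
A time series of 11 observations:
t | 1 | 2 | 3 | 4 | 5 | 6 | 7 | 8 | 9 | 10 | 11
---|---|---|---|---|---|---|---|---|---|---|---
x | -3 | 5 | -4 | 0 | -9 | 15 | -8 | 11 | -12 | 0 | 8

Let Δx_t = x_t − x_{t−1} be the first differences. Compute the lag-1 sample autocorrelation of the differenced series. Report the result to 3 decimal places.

First differences Δx: 8, -9, 4, -9, 24, -23, 19, -23, 12, 8
Mean of differences = 1.1000
Numerator Σ(Δx_t−Δx̄)(Δx_{t+1}−Δx̄) = -1961.7100
Denominator Σ(Δx_t−Δx̄)² = 2432.9000
r_1(Δx) = -1961.7100 / 2432.9000 = -0.806

-0.806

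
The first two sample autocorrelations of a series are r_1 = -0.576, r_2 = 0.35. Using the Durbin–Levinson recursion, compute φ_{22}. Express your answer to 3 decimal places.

φ_{22} = (r_2 − r_1²) / (1 − r_1²)
r_1² = (-0.576)² = 0.331776
Numerator = 0.35 − 0.3318 = 0.0182; denominator = 1 − 0.3318 = 0.6682
φ_{22} = 0.0182 / 0.6682 = 0.027

0.027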